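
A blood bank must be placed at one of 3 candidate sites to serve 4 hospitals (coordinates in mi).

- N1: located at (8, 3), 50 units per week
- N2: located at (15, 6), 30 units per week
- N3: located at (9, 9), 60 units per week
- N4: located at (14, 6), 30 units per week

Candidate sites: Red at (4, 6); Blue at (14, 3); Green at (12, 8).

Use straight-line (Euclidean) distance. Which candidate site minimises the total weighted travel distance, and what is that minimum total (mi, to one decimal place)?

Total weighted distance at each candidate:
  Red (4, 6): total = 1229.9
  Blue (14, 3): total = 953.5
  Green (12, 8): total = 702.9
Minimum is at Green with total 702.9 mi.

Green, total 702.9 mi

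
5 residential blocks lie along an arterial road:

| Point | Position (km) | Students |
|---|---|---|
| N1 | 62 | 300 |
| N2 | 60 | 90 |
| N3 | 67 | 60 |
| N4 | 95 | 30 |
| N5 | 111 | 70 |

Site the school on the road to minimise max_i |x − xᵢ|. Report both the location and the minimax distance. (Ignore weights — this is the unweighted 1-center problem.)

location 85.5, max distance 25.5

The 1-center on a line is the midpoint of the two extreme points: leftmost at 60, rightmost at 111.
Optimal location = (60 + 111)/2 = 85.5; maximum distance = (111 − 60)/2 = 25.5.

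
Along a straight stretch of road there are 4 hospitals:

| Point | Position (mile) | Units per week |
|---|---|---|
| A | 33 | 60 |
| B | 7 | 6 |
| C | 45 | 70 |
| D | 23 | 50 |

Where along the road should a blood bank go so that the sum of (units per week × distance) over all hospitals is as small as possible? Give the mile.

For a sum of weighted absolute distances on a line, the optimum is the weighted median (not the mean). Total weight W = 186; half-weight = 93.
Sort by position and accumulate weight:
  mile 7 (B, w=6) → cum 6
  mile 23 (D, w=50) → cum 56
  mile 33 (A, w=60) → cum 116  ≥ 93 → median here
  mile 45 (C, w=70) → cum 186
Optimal location: mile 33.

x = 33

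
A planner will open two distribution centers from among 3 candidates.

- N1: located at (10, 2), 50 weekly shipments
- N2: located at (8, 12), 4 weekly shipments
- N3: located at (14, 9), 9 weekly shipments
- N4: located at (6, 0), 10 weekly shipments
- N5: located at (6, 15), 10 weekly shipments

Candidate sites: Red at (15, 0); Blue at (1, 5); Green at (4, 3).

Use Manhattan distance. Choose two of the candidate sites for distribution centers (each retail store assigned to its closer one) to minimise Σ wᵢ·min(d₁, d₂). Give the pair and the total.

Evaluate every pair (each demand assigned to the nearer of the two):
  {Red, Green}: total = 682
  {Red, Blue}: total = 736
  {Blue, Green}: total = 736
Best pair: {Red, Green} with total 682.

{Red, Green}, total 682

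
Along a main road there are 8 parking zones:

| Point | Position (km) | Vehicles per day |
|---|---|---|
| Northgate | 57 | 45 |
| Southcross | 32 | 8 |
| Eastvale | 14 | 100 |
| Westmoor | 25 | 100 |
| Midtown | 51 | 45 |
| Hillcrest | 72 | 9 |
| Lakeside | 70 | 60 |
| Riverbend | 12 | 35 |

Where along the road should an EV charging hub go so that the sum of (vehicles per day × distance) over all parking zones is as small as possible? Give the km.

For a sum of weighted absolute distances on a line, the optimum is the weighted median (not the mean). Total weight W = 402; half-weight = 201.
Sort by position and accumulate weight:
  km 12 (Riverbend, w=35) → cum 35
  km 14 (Eastvale, w=100) → cum 135
  km 25 (Westmoor, w=100) → cum 235  ≥ 201 → median here
  km 32 (Southcross, w=8) → cum 243
  km 51 (Midtown, w=45) → cum 288
  km 57 (Northgate, w=45) → cum 333
  km 70 (Lakeside, w=60) → cum 393
  km 72 (Hillcrest, w=9) → cum 402
Optimal location: km 25.

x = 25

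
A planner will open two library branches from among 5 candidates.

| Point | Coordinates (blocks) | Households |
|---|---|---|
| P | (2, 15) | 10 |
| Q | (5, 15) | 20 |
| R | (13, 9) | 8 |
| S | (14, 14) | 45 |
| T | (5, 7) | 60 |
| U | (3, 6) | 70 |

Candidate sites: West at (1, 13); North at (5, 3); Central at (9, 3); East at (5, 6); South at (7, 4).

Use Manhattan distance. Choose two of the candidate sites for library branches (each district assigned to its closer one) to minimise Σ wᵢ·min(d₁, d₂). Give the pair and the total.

Evaluate every pair (each demand assigned to the nearer of the two):
  {West, East}: total = 1068
  {Central, East}: total = 1300
  {North, East}: total = 1353
  {East, South}: total = 1353
  {West, North}: total = 1482
  {West, South}: total = 1588
  {North, Central}: total = 1780
  {North, South}: total = 1833
  {Central, South}: total = 1940
  {West, Central}: total = 1970
Best pair: {West, East} with total 1068.

{West, East}, total 1068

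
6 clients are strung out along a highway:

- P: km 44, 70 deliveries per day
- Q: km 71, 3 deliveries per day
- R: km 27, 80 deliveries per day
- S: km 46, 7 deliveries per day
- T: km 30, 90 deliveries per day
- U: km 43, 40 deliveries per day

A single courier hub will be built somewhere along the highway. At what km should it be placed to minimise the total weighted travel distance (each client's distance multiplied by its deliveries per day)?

For a sum of weighted absolute distances on a line, the optimum is the weighted median (not the mean). Total weight W = 290; half-weight = 145.
Sort by position and accumulate weight:
  km 27 (R, w=80) → cum 80
  km 30 (T, w=90) → cum 170  ≥ 145 → median here
  km 43 (U, w=40) → cum 210
  km 44 (P, w=70) → cum 280
  km 46 (S, w=7) → cum 287
  km 71 (Q, w=3) → cum 290
Optimal location: km 30.

x = 30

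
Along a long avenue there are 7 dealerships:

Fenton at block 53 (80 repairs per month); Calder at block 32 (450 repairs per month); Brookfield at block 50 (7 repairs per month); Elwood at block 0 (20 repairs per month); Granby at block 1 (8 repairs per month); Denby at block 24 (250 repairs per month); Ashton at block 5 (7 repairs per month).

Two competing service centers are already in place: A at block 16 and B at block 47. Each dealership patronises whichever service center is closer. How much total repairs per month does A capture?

285

The indifferent point is the midpoint (16+47)/2 = 31.5; dealerships left of it (closer to A at 16) go to A, those right go to B.
  Elwood at 0 (w=20) → A
  Granby at 1 (w=8) → A
  Ashton at 5 (w=7) → A
  Denby at 24 (w=250) → A
  Calder at 32 (w=450) → B
  Brookfield at 50 (w=7) → B
  Fenton at 53 (w=80) → B
A captures 285; B captures 537.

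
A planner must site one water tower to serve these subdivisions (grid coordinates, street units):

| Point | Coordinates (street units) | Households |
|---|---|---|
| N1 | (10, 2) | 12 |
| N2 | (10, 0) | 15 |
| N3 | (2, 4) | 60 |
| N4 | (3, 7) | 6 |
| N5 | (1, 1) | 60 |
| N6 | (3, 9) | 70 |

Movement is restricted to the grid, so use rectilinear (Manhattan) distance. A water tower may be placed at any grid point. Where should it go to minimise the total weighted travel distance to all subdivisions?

Manhattan distance separates: Σwᵢ(|x−xᵢ|+|y−yᵢ|) = Σwᵢ|x−xᵢ| + Σwᵢ|y−yᵢ|, so x and y are optimised independently as 1-D weighted medians.
Total weight W = 223; half = 111.5.
x-coordinate, sorted with cumulative weight:
  x=1 (N5, w=60) cum 60
  x=2 (N3, w=60) cum 120  ← median
  x=3 (N4, w=6) cum 126
  x=3 (N6, w=70) cum 196
  x=10 (N1, w=12) cum 208
  x=10 (N2, w=15) cum 223
⇒ x* = 2
y-coordinate, sorted with cumulative weight:
  y=0 (N2, w=15) cum 15
  y=1 (N5, w=60) cum 75
  y=2 (N1, w=12) cum 87
  y=4 (N3, w=60) cum 147  ← median
  y=7 (N4, w=6) cum 153
  y=9 (N6, w=70) cum 223
⇒ y* = 4

(2, 4)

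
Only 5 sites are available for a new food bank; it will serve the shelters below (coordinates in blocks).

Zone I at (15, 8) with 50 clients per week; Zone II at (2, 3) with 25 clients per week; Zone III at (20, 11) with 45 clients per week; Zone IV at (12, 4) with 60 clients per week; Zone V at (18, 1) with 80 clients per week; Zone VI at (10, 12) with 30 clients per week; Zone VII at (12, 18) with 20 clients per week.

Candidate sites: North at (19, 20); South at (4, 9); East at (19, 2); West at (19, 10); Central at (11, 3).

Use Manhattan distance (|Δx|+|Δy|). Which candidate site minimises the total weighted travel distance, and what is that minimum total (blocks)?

Total weighted distance at each candidate:
  North (19, 20): total = 5770
  South (4, 9): total = 4760
  East (19, 2): total = 3130
  West (19, 10): total = 3200
  Central (11, 3): total = 2900
Minimum is at Central with total 2900 blocks.

Central, total 2900 blocks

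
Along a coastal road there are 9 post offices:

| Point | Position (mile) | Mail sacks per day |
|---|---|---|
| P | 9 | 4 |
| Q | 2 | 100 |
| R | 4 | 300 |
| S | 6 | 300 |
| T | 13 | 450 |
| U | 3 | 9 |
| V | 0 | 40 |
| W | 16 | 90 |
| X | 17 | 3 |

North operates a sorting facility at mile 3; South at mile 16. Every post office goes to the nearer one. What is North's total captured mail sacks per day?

753

The indifferent point is the midpoint (3+16)/2 = 9.5; post offices left of it (closer to North at 3) go to North, those right go to South.
  V at 0 (w=40) → North
  Q at 2 (w=100) → North
  U at 3 (w=9) → North
  R at 4 (w=300) → North
  S at 6 (w=300) → North
  P at 9 (w=4) → North
  T at 13 (w=450) → South
  W at 16 (w=90) → South
  X at 17 (w=3) → South
North captures 753; South captures 543.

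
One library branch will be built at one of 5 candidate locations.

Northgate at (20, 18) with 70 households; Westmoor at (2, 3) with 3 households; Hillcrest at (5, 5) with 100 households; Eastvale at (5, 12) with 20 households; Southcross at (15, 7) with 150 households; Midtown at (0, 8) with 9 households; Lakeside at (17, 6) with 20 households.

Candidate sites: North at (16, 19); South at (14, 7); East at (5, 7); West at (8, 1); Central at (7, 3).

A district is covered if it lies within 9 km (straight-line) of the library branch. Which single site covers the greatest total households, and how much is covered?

Central, covering 262

Coverage radius r = 9 km; a point is covered iff (Δx)²+(Δy)² ≤ 9² = 81.
  North (16, 19): covers {Northgate} → 70
  South (14, 7): covers {Southcross, Lakeside} → 170
  East (5, 7): covers {Westmoor, Hillcrest, Eastvale, Midtown} → 132
  West (8, 1): covers {Westmoor, Hillcrest} → 103
  Central (7, 3): covers {Westmoor, Hillcrest, Southcross, Midtown} → 262
Maximum coverage at Central: 262 households.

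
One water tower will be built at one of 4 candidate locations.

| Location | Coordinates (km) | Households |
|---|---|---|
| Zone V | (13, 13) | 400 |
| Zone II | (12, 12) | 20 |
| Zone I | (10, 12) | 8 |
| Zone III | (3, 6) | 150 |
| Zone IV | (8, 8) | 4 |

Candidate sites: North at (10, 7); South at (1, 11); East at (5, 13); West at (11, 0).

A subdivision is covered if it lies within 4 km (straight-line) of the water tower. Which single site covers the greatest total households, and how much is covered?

Coverage radius r = 4 km; a point is covered iff (Δx)²+(Δy)² ≤ 4² = 16.
  North (10, 7): covers {Zone IV} → 4
  South (1, 11): covers {none} → 0
  East (5, 13): covers {none} → 0
  West (11, 0): covers {none} → 0
Maximum coverage at North: 4 households.

North, covering 4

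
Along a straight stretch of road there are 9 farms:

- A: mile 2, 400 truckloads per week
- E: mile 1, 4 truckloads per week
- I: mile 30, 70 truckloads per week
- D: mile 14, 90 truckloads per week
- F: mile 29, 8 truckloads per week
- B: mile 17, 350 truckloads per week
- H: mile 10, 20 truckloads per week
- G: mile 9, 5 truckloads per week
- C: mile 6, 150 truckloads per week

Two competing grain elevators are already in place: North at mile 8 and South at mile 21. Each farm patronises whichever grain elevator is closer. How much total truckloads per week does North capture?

669

The indifferent point is the midpoint (8+21)/2 = 14.5; farms left of it (closer to North at 8) go to North, those right go to South.
  E at 1 (w=4) → North
  A at 2 (w=400) → North
  C at 6 (w=150) → North
  G at 9 (w=5) → North
  H at 10 (w=20) → North
  D at 14 (w=90) → North
  B at 17 (w=350) → South
  F at 29 (w=8) → South
  I at 30 (w=70) → South
North captures 669; South captures 428.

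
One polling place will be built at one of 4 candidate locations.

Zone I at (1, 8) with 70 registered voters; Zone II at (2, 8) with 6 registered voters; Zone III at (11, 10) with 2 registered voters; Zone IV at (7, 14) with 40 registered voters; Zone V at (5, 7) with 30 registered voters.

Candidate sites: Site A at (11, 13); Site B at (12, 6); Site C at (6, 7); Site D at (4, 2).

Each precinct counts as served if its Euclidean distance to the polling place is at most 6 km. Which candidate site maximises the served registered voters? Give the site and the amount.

Site C, covering 108

Coverage radius r = 6 km; a point is covered iff (Δx)²+(Δy)² ≤ 6² = 36.
  Site A (11, 13): covers {Zone III, Zone IV} → 42
  Site B (12, 6): covers {Zone III} → 2
  Site C (6, 7): covers {Zone I, Zone II, Zone III, Zone V} → 108
  Site D (4, 2): covers {Zone V} → 30
Maximum coverage at Site C: 108 registered voters.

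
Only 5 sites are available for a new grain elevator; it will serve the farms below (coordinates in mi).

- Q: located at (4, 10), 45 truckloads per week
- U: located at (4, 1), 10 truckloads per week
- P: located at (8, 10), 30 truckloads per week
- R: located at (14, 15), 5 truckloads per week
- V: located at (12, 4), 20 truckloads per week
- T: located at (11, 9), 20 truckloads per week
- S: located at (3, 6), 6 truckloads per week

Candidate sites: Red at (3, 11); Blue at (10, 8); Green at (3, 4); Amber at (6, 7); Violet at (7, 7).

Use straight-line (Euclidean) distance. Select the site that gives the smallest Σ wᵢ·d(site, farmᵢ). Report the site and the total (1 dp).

Violet, total 636.8 mi

Total weighted distance at each candidate:
  Red (3, 11): total = 798.6
  Blue (10, 8): total = 663.4
  Green (3, 4): total = 998.1
  Amber (6, 7): total = 651.1
  Violet (7, 7): total = 636.8
Minimum is at Violet with total 636.8 mi.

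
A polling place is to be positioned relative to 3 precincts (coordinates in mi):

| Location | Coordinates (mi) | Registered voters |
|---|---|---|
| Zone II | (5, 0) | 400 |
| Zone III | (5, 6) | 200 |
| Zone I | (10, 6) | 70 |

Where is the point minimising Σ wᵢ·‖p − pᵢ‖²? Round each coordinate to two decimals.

(5.52, 2.42)

The minimiser of Σwᵢ‖p−pᵢ‖² is the weighted centroid p* = (Σwᵢpᵢ)/(Σwᵢ).
Σwᵢ = 670.
Σwᵢxᵢ = 400·5 + 200·5 + 70·10 = 3700.
Σwᵢyᵢ = 400·0 + 200·6 + 70·6 = 1620.
x* = 3700/670 = 5.52, y* = 1620/670 = 2.42.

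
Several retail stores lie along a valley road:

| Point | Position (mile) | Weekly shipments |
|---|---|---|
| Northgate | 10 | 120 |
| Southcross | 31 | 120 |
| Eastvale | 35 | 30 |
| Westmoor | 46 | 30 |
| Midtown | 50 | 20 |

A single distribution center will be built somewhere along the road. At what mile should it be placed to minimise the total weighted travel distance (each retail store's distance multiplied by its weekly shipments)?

For a sum of weighted absolute distances on a line, the optimum is the weighted median (not the mean). Total weight W = 320; half-weight = 160.
Sort by position and accumulate weight:
  mile 10 (Northgate, w=120) → cum 120
  mile 31 (Southcross, w=120) → cum 240  ≥ 160 → median here
  mile 35 (Eastvale, w=30) → cum 270
  mile 46 (Westmoor, w=30) → cum 300
  mile 50 (Midtown, w=20) → cum 320
Optimal location: mile 31.

x = 31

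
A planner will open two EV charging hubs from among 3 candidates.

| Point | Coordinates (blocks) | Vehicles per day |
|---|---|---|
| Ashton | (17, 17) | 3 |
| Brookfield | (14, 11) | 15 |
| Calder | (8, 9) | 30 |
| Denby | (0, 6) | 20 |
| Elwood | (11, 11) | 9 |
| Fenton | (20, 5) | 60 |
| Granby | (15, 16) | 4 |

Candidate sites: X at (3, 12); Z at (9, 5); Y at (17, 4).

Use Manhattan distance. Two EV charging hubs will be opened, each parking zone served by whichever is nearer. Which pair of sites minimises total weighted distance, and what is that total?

{Z, Y}, total 907

Evaluate every pair (each demand assigned to the nearer of the two):
  {Z, Y}: total = 907
  {X, Y}: total = 986
  {X, Z}: total = 1348
Best pair: {Z, Y} with total 907.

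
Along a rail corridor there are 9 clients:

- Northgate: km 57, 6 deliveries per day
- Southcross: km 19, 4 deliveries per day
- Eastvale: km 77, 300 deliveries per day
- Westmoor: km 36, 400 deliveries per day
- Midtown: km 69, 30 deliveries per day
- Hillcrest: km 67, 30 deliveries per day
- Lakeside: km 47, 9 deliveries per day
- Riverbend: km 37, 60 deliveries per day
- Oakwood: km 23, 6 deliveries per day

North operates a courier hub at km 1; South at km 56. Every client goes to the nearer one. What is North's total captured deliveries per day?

The indifferent point is the midpoint (1+56)/2 = 28.5; clients left of it (closer to North at 1) go to North, those right go to South.
  Southcross at 19 (w=4) → North
  Oakwood at 23 (w=6) → North
  Westmoor at 36 (w=400) → South
  Riverbend at 37 (w=60) → South
  Lakeside at 47 (w=9) → South
  Northgate at 57 (w=6) → South
  Hillcrest at 67 (w=30) → South
  Midtown at 69 (w=30) → South
  Eastvale at 77 (w=300) → South
North captures 10; South captures 835.

10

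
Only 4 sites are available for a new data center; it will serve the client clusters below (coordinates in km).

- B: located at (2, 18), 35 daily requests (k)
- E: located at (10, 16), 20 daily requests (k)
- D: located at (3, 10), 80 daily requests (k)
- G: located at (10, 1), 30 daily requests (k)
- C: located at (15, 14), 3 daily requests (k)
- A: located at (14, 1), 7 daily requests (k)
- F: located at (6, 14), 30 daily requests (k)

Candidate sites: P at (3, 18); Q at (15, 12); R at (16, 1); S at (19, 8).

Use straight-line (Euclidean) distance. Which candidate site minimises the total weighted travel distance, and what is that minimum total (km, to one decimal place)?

P, total 1701.8 km

Total weighted distance at each candidate:
  P (3, 18): total = 1701.8
  Q (15, 12): total = 2324.8
  R (16, 1): total = 3084.0
  S (19, 8): total = 3074.5
Minimum is at P with total 1701.8 km.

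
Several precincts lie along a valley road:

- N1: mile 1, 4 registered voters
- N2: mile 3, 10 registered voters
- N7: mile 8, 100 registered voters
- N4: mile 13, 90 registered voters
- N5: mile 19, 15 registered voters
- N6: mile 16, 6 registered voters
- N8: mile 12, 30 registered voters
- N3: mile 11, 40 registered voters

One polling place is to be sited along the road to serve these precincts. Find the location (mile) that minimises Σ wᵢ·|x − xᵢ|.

x = 11

For a sum of weighted absolute distances on a line, the optimum is the weighted median (not the mean). Total weight W = 295; half-weight = 147.5.
Sort by position and accumulate weight:
  mile 1 (N1, w=4) → cum 4
  mile 3 (N2, w=10) → cum 14
  mile 8 (N7, w=100) → cum 114
  mile 11 (N3, w=40) → cum 154  ≥ 147.5 → median here
  mile 12 (N8, w=30) → cum 184
  mile 13 (N4, w=90) → cum 274
  mile 16 (N6, w=6) → cum 280
  mile 19 (N5, w=15) → cum 295
Optimal location: mile 11.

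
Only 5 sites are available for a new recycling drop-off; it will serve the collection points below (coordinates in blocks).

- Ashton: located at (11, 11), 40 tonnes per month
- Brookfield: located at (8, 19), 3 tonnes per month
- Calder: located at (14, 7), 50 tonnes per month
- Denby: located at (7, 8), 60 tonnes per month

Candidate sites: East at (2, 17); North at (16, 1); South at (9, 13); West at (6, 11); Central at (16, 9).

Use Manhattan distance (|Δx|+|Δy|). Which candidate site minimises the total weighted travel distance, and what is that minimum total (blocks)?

Total weighted distance at each candidate:
  East (2, 17): total = 2564
  North (16, 1): total = 2038
  South (9, 13): total = 1151
  West (6, 11): total = 1070
  Central (16, 9): total = 1134
Minimum is at West with total 1070 blocks.

West, total 1070 blocks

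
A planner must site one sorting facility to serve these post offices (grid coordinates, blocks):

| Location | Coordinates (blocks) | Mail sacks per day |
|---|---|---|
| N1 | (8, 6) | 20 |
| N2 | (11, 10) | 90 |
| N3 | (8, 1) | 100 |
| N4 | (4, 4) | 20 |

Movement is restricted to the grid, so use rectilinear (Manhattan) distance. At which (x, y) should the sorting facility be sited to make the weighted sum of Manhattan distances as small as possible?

(8, 4)

Manhattan distance separates: Σwᵢ(|x−xᵢ|+|y−yᵢ|) = Σwᵢ|x−xᵢ| + Σwᵢ|y−yᵢ|, so x and y are optimised independently as 1-D weighted medians.
Total weight W = 230; half = 115.
x-coordinate, sorted with cumulative weight:
  x=4 (N4, w=20) cum 20
  x=8 (N1, w=20) cum 40
  x=8 (N3, w=100) cum 140  ← median
  x=11 (N2, w=90) cum 230
⇒ x* = 8
y-coordinate, sorted with cumulative weight:
  y=1 (N3, w=100) cum 100
  y=4 (N4, w=20) cum 120  ← median
  y=6 (N1, w=20) cum 140
  y=10 (N2, w=90) cum 230
⇒ y* = 4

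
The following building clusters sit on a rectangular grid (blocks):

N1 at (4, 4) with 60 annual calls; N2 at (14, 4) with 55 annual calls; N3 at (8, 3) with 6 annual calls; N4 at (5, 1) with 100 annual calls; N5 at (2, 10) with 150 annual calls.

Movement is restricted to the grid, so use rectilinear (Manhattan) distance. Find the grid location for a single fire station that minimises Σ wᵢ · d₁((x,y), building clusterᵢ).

Manhattan distance separates: Σwᵢ(|x−xᵢ|+|y−yᵢ|) = Σwᵢ|x−xᵢ| + Σwᵢ|y−yᵢ|, so x and y are optimised independently as 1-D weighted medians.
Total weight W = 371; half = 185.5.
x-coordinate, sorted with cumulative weight:
  x=2 (N5, w=150) cum 150
  x=4 (N1, w=60) cum 210  ← median
  x=5 (N4, w=100) cum 310
  x=8 (N3, w=6) cum 316
  x=14 (N2, w=55) cum 371
⇒ x* = 4
y-coordinate, sorted with cumulative weight:
  y=1 (N4, w=100) cum 100
  y=3 (N3, w=6) cum 106
  y=4 (N1, w=60) cum 166
  y=4 (N2, w=55) cum 221  ← median
  y=10 (N5, w=150) cum 371
⇒ y* = 4

(4, 4)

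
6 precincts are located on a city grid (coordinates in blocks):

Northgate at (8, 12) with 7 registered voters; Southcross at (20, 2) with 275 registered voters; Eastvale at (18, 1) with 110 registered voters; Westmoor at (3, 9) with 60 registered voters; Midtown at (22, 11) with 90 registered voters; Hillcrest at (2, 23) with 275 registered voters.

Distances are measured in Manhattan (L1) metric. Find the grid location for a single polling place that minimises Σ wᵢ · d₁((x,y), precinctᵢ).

Manhattan distance separates: Σwᵢ(|x−xᵢ|+|y−yᵢ|) = Σwᵢ|x−xᵢ| + Σwᵢ|y−yᵢ|, so x and y are optimised independently as 1-D weighted medians.
Total weight W = 817; half = 408.5.
x-coordinate, sorted with cumulative weight:
  x=2 (Hillcrest, w=275) cum 275
  x=3 (Westmoor, w=60) cum 335
  x=8 (Northgate, w=7) cum 342
  x=18 (Eastvale, w=110) cum 452  ← median
  x=20 (Southcross, w=275) cum 727
  x=22 (Midtown, w=90) cum 817
⇒ x* = 18
y-coordinate, sorted with cumulative weight:
  y=1 (Eastvale, w=110) cum 110
  y=2 (Southcross, w=275) cum 385
  y=9 (Westmoor, w=60) cum 445  ← median
  y=11 (Midtown, w=90) cum 535
  y=12 (Northgate, w=7) cum 542
  y=23 (Hillcrest, w=275) cum 817
⇒ y* = 9

(18, 9)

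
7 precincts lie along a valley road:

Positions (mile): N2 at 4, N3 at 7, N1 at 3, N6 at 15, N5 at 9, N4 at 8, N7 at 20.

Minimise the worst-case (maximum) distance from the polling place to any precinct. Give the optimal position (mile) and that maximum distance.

The 1-center on a line is the midpoint of the two extreme points: leftmost at 3, rightmost at 20.
Optimal location = (3 + 20)/2 = 11.5; maximum distance = (20 − 3)/2 = 8.5.

location 11.5, max distance 8.5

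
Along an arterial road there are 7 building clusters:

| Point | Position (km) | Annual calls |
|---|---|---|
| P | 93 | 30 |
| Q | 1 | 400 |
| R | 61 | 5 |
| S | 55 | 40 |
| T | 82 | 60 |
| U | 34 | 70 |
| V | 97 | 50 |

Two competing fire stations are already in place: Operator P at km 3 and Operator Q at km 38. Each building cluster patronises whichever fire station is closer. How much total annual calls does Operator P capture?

400

The indifferent point is the midpoint (3+38)/2 = 20.5; building clusters left of it (closer to Operator P at 3) go to Operator P, those right go to Operator Q.
  Q at 1 (w=400) → Operator P
  U at 34 (w=70) → Operator Q
  S at 55 (w=40) → Operator Q
  R at 61 (w=5) → Operator Q
  T at 82 (w=60) → Operator Q
  P at 93 (w=30) → Operator Q
  V at 97 (w=50) → Operator Q
Operator P captures 400; Operator Q captures 255.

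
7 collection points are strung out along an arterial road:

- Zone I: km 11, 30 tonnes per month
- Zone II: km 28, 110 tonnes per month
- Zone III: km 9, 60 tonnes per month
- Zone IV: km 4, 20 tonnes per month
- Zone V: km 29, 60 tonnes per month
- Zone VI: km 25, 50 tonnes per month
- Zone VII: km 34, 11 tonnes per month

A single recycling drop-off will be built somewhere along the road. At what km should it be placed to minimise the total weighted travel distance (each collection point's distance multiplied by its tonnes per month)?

For a sum of weighted absolute distances on a line, the optimum is the weighted median (not the mean). Total weight W = 341; half-weight = 170.5.
Sort by position and accumulate weight:
  km 4 (Zone IV, w=20) → cum 20
  km 9 (Zone III, w=60) → cum 80
  km 11 (Zone I, w=30) → cum 110
  km 25 (Zone VI, w=50) → cum 160
  km 28 (Zone II, w=110) → cum 270  ≥ 170.5 → median here
  km 29 (Zone V, w=60) → cum 330
  km 34 (Zone VII, w=11) → cum 341
Optimal location: km 28.

x = 28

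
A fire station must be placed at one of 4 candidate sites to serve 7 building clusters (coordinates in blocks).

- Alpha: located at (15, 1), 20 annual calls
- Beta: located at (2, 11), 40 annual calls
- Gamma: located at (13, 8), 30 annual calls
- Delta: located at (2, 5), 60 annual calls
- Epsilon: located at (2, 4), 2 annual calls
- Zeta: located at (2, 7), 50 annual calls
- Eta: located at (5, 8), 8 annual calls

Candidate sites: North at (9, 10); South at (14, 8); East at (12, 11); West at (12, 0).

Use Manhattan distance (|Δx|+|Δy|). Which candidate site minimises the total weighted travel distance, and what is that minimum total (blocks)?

Total weighted distance at each candidate:
  North (9, 10): total = 2094
  South (14, 8): total = 2444
  East (12, 11): total = 2554
  West (12, 0): total = 3088
Minimum is at North with total 2094 blocks.

North, total 2094 blocks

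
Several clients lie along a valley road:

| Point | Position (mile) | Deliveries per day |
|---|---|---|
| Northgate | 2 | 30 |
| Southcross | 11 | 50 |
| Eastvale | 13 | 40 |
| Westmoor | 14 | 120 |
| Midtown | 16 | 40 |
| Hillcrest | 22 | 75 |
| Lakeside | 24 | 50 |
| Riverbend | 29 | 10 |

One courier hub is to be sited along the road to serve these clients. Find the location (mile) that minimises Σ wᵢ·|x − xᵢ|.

For a sum of weighted absolute distances on a line, the optimum is the weighted median (not the mean). Total weight W = 415; half-weight = 207.5.
Sort by position and accumulate weight:
  mile 2 (Northgate, w=30) → cum 30
  mile 11 (Southcross, w=50) → cum 80
  mile 13 (Eastvale, w=40) → cum 120
  mile 14 (Westmoor, w=120) → cum 240  ≥ 207.5 → median here
  mile 16 (Midtown, w=40) → cum 280
  mile 22 (Hillcrest, w=75) → cum 355
  mile 24 (Lakeside, w=50) → cum 405
  mile 29 (Riverbend, w=10) → cum 415
Optimal location: mile 14.

x = 14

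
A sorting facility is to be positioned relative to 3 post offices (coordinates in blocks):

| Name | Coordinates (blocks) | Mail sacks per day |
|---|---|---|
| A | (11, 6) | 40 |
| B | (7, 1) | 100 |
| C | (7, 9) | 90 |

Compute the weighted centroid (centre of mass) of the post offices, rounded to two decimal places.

The minimiser of Σwᵢ‖p−pᵢ‖² is the weighted centroid p* = (Σwᵢpᵢ)/(Σwᵢ).
Σwᵢ = 230.
Σwᵢxᵢ = 40·11 + 100·7 + 90·7 = 1770.
Σwᵢyᵢ = 40·6 + 100·1 + 90·9 = 1150.
x* = 1770/230 = 7.70, y* = 1150/230 = 5.00.

(7.70, 5.00)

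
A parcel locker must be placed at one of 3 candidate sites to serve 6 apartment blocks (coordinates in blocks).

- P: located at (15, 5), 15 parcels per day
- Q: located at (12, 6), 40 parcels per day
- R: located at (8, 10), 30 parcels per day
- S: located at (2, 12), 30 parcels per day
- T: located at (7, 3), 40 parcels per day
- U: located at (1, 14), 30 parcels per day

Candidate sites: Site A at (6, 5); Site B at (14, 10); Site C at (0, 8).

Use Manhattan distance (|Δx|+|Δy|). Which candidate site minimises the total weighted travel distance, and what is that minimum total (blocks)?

Total weighted distance at each candidate:
  Site A (6, 5): total = 1495
  Site B (14, 10): total = 2000
  Site C (0, 8): total = 2000
Minimum is at Site A with total 1495 blocks.

Site A, total 1495 blocks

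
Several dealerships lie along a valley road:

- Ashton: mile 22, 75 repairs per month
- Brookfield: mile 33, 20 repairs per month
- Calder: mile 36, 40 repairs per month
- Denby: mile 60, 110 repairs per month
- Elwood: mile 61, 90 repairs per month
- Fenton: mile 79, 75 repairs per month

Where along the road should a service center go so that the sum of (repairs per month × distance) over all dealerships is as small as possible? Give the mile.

x = 60

For a sum of weighted absolute distances on a line, the optimum is the weighted median (not the mean). Total weight W = 410; half-weight = 205.
Sort by position and accumulate weight:
  mile 22 (Ashton, w=75) → cum 75
  mile 33 (Brookfield, w=20) → cum 95
  mile 36 (Calder, w=40) → cum 135
  mile 60 (Denby, w=110) → cum 245  ≥ 205 → median here
  mile 61 (Elwood, w=90) → cum 335
  mile 79 (Fenton, w=75) → cum 410
Optimal location: mile 60.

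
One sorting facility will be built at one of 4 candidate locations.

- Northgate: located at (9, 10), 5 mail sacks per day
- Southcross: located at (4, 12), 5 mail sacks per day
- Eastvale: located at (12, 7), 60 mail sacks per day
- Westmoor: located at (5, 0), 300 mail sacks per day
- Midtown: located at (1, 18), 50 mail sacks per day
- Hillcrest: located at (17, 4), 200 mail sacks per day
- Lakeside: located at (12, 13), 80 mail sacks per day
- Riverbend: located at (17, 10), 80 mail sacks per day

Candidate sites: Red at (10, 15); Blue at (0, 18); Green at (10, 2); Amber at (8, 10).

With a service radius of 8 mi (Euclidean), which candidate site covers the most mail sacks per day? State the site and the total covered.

Green, covering 560

Coverage radius r = 8 mi; a point is covered iff (Δx)²+(Δy)² ≤ 8² = 64.
  Red (10, 15): covers {Northgate, Southcross, Lakeside} → 90
  Blue (0, 18): covers {Southcross, Midtown} → 55
  Green (10, 2): covers {Eastvale, Westmoor, Hillcrest} → 560
  Amber (8, 10): covers {Northgate, Southcross, Eastvale, Lakeside} → 150
Maximum coverage at Green: 560 mail sacks per day.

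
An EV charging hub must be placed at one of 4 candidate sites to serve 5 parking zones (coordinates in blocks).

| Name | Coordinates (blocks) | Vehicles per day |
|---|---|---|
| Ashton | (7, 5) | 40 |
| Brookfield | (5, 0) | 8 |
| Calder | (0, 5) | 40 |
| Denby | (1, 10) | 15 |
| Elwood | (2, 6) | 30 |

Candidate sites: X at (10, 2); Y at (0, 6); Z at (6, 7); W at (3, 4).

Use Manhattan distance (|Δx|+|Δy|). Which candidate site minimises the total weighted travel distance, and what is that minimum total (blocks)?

Y, total 583 blocks

Total weighted distance at each candidate:
  X (10, 2): total = 1431
  Y (0, 6): total = 583
  Z (6, 7): total = 774
  W (3, 4): total = 618
Minimum is at Y with total 583 blocks.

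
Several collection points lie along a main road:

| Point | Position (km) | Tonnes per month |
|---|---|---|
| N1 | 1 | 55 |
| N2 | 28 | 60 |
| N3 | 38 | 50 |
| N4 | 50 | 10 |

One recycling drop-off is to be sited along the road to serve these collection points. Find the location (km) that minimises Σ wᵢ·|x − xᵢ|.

x = 28

For a sum of weighted absolute distances on a line, the optimum is the weighted median (not the mean). Total weight W = 175; half-weight = 87.5.
Sort by position and accumulate weight:
  km 1 (N1, w=55) → cum 55
  km 28 (N2, w=60) → cum 115  ≥ 87.5 → median here
  km 38 (N3, w=50) → cum 165
  km 50 (N4, w=10) → cum 175
Optimal location: km 28.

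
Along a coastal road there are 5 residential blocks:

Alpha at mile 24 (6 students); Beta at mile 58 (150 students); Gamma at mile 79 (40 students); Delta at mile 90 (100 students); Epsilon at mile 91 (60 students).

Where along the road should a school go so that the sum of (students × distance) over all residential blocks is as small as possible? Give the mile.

For a sum of weighted absolute distances on a line, the optimum is the weighted median (not the mean). Total weight W = 356; half-weight = 178.
Sort by position and accumulate weight:
  mile 24 (Alpha, w=6) → cum 6
  mile 58 (Beta, w=150) → cum 156
  mile 79 (Gamma, w=40) → cum 196  ≥ 178 → median here
  mile 90 (Delta, w=100) → cum 296
  mile 91 (Epsilon, w=60) → cum 356
Optimal location: mile 79.

x = 79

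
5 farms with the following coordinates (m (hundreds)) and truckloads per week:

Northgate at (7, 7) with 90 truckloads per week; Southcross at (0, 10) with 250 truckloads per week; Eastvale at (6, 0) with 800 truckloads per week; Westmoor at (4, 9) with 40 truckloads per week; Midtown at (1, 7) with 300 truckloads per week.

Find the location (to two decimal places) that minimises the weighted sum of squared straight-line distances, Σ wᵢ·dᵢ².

The minimiser of Σwᵢ‖p−pᵢ‖² is the weighted centroid p* = (Σwᵢpᵢ)/(Σwᵢ).
Σwᵢ = 1480.
Σwᵢxᵢ = 90·7 + 250·0 + 800·6 + 40·4 + 300·1 = 5890.
Σwᵢyᵢ = 90·7 + 250·10 + 800·0 + 40·9 + 300·7 = 5590.
x* = 5890/1480 = 3.98, y* = 5590/1480 = 3.78.

(3.98, 3.78)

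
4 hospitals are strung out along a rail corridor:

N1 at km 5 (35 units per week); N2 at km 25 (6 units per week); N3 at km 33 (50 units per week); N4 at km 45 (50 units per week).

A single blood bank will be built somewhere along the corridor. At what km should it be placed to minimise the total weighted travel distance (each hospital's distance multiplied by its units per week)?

x = 33

For a sum of weighted absolute distances on a line, the optimum is the weighted median (not the mean). Total weight W = 141; half-weight = 70.5.
Sort by position and accumulate weight:
  km 5 (N1, w=35) → cum 35
  km 25 (N2, w=6) → cum 41
  km 33 (N3, w=50) → cum 91  ≥ 70.5 → median here
  km 45 (N4, w=50) → cum 141
Optimal location: km 33.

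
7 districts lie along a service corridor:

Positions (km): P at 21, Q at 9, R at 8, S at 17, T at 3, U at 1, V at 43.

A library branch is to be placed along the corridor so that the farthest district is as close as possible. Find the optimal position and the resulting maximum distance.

The 1-center on a line is the midpoint of the two extreme points: leftmost at 1, rightmost at 43.
Optimal location = (1 + 43)/2 = 22; maximum distance = (43 − 1)/2 = 21.

location 22, max distance 21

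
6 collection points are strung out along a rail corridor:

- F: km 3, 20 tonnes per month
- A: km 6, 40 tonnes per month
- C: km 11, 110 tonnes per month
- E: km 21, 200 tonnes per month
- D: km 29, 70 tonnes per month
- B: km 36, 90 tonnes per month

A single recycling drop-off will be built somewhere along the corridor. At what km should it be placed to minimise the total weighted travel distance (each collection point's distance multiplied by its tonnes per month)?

For a sum of weighted absolute distances on a line, the optimum is the weighted median (not the mean). Total weight W = 530; half-weight = 265.
Sort by position and accumulate weight:
  km 3 (F, w=20) → cum 20
  km 6 (A, w=40) → cum 60
  km 11 (C, w=110) → cum 170
  km 21 (E, w=200) → cum 370  ≥ 265 → median here
  km 29 (D, w=70) → cum 440
  km 36 (B, w=90) → cum 530
Optimal location: km 21.

x = 21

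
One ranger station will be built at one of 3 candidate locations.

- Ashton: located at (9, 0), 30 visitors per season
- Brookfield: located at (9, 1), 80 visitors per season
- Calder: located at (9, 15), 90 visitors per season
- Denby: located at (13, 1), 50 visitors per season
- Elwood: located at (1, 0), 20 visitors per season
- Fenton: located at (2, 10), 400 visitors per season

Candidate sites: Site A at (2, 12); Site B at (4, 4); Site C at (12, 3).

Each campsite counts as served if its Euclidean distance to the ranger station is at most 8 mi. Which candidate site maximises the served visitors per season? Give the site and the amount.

Site B, covering 530

Coverage radius r = 8 mi; a point is covered iff (Δx)²+(Δy)² ≤ 8² = 64.
  Site A (2, 12): covers {Calder, Fenton} → 490
  Site B (4, 4): covers {Ashton, Brookfield, Elwood, Fenton} → 530
  Site C (12, 3): covers {Ashton, Brookfield, Denby} → 160
Maximum coverage at Site B: 530 visitors per season.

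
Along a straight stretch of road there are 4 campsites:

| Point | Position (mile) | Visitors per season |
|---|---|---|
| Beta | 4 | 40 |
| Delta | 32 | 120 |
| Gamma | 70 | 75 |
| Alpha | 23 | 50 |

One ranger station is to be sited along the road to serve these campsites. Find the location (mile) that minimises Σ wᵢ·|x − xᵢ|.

For a sum of weighted absolute distances on a line, the optimum is the weighted median (not the mean). Total weight W = 285; half-weight = 142.5.
Sort by position and accumulate weight:
  mile 4 (Beta, w=40) → cum 40
  mile 23 (Alpha, w=50) → cum 90
  mile 32 (Delta, w=120) → cum 210  ≥ 142.5 → median here
  mile 70 (Gamma, w=75) → cum 285
Optimal location: mile 32.

x = 32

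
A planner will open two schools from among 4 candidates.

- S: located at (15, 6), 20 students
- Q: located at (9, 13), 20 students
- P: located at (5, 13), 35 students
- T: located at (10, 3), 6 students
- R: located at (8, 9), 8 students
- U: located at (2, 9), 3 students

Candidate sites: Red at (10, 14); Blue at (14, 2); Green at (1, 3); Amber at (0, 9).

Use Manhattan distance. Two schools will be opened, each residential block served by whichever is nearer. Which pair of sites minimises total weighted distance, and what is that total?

Evaluate every pair (each demand assigned to the nearer of the two):
  {Red, Blue}: total = 475
  {Red, Amber}: total = 638
  {Red, Green}: total = 641
  {Blue, Amber}: total = 775
  {Green, Amber}: total = 1039
  {Blue, Green}: total = 1065
Best pair: {Red, Blue} with total 475.

{Red, Blue}, total 475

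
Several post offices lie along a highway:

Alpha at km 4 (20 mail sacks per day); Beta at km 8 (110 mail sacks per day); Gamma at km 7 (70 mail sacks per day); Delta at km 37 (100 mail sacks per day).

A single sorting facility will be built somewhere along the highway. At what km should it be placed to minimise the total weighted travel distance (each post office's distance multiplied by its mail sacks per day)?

For a sum of weighted absolute distances on a line, the optimum is the weighted median (not the mean). Total weight W = 300; half-weight = 150.
Sort by position and accumulate weight:
  km 4 (Alpha, w=20) → cum 20
  km 7 (Gamma, w=70) → cum 90
  km 8 (Beta, w=110) → cum 200  ≥ 150 → median here
  km 37 (Delta, w=100) → cum 300
Optimal location: km 8.

x = 8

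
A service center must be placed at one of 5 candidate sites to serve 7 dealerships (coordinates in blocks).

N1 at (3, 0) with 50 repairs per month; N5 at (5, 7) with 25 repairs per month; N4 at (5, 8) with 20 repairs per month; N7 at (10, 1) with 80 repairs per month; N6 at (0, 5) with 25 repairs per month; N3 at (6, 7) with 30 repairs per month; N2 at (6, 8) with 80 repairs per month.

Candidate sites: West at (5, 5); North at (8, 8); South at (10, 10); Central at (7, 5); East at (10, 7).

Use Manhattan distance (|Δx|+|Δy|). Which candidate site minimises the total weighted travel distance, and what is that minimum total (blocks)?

West, total 1715 blocks

Total weighted distance at each candidate:
  West (5, 5): total = 1715
  North (8, 8): total = 2055
  South (10, 10): total = 2975
  Central (7, 5): total = 1795
  East (10, 7): total = 2245
Minimum is at West with total 1715 blocks.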